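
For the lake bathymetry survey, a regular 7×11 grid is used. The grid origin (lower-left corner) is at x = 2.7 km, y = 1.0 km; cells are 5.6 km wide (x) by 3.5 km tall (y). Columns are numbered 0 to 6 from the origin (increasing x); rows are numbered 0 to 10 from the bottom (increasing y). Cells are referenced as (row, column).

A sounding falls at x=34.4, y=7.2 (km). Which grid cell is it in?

(1, 5)

Column index: ⌊(34.4 − 2.7) / 5.6⌋ = ⌊5.661⌋ = 5
Row offset from origin: ⌊(7.2 − 1.0) / 3.5⌋ = ⌊1.771⌋ = 1 → row 1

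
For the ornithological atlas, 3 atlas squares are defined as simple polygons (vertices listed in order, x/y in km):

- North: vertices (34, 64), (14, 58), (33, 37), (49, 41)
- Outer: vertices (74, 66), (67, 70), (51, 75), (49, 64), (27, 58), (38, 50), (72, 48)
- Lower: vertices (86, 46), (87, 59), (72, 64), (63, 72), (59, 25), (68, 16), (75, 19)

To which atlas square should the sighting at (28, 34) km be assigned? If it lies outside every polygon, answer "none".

Cast a ray rightward from (28, 34). For each polygon, the edges (by vertex number in listed order) whose endpoints lie on opposite sides of y = 34, where each meets that height, and whether that is right or left of the point:
North: no edge straddles that height → 0 crossings.
Outer: no edge straddles that height → 0 crossings.
Lower: 4–5 at x≈59.8 (right), 7–1 at x≈81.1 (right) → 2 crossings.
All counts are even, so the point lies outside every listed polygon.

none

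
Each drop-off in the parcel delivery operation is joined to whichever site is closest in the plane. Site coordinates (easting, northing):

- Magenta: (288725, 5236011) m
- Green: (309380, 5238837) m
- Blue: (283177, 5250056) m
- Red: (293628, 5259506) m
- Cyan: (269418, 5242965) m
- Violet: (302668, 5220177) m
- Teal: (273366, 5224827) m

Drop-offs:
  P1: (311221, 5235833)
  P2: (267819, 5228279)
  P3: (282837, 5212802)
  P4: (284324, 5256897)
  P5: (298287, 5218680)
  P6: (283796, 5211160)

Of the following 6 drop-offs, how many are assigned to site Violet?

1

P1 → Green
P2 → Teal
P3 → Teal
P4 → Blue
P5 → Violet
P6 → Teal
1 of the 6 goes to Violet.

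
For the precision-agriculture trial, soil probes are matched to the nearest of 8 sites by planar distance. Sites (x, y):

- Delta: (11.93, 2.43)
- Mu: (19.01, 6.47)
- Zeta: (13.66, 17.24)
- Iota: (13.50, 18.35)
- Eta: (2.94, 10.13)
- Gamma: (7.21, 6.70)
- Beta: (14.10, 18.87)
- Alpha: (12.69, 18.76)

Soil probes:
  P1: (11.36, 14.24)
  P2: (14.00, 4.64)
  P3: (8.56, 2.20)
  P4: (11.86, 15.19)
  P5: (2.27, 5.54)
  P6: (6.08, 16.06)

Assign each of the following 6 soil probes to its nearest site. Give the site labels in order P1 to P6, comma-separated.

Zeta, Delta, Delta, Zeta, Eta, Eta

P1 → Zeta (d²=14.29)
P2 → Delta (d²=9.17)
P3 → Delta (d²=11.41)
P4 → Zeta (d²=7.44)
P5 → Eta (d²=21.52)
P6 → Eta (d²=45.02)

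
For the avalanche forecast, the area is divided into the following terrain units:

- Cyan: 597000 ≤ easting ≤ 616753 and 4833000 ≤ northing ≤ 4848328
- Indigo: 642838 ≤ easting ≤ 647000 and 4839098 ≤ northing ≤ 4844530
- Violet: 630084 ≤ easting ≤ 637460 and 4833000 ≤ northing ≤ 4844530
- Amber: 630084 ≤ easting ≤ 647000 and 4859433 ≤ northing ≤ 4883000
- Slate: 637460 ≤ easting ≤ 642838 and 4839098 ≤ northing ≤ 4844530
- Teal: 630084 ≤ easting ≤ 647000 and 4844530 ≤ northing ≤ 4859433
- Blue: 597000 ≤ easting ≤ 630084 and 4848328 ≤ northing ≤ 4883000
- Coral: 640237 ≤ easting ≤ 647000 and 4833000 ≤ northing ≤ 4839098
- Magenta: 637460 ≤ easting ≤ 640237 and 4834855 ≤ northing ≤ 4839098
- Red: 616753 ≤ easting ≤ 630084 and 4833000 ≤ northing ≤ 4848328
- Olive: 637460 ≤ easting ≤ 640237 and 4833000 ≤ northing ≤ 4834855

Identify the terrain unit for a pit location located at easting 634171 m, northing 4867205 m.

Amber

The point has easting = 634171 and northing = 4867205.
Only Amber satisfies 630084 ≤ easting ≤ 647000 and 4859433 ≤ northing ≤ 4883000.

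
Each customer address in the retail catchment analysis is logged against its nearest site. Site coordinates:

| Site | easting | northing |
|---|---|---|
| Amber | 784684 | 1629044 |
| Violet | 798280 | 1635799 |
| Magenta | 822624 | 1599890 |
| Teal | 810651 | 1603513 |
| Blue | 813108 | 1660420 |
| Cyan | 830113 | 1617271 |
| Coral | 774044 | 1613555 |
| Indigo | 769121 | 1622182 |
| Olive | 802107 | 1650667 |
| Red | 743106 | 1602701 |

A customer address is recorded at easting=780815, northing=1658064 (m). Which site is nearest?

Squared distances to each site:
Amber: 857129561.000; Violet: 800756450.000; Magenta: 5132206757.000; Teal: 3865998497.000; Blue: 1048388585.000; Cyan: 4094361653.000; Coral: 2026897522.000; Indigo: 1424267560.000; Olive: 508064873.000; Red: 4487030450.000.
Minimum at Olive.

Olive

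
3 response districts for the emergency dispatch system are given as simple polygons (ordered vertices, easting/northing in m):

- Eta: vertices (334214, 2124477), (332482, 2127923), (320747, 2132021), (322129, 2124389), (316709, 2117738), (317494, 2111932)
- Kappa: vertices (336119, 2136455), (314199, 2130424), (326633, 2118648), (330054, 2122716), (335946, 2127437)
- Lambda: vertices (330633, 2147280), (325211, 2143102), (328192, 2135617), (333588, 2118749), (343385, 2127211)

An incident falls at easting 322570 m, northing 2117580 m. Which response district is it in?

Cast a ray rightward from (322570, 2117580). For each polygon, the edges (by vertex number in listed order) whose endpoints lie on opposite sides of northing = 2117580, where each meets that height, and whether that is right or left of the point:
Eta: 5–6 at easting≈316730.4 (left), 6–1 at easting≈325021.7 (right) → 1 crossing.
Kappa: no edge straddles that height → 0 crossings.
Lambda: no edge straddles that height → 0 crossings.
Only Eta has an odd count, so the point is inside Eta.

Eta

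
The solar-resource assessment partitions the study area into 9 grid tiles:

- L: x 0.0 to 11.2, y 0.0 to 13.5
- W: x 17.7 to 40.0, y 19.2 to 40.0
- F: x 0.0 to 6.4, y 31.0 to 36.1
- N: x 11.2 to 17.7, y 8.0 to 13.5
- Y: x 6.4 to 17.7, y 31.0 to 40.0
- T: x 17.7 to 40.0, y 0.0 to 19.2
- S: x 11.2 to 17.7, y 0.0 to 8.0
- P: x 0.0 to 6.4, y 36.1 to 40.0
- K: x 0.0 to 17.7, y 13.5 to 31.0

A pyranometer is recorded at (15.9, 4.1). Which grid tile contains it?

S

The point has x = 15.9 and y = 4.1.
Only S satisfies 11.2 ≤ x ≤ 17.7 and 0.0 ≤ y ≤ 8.0.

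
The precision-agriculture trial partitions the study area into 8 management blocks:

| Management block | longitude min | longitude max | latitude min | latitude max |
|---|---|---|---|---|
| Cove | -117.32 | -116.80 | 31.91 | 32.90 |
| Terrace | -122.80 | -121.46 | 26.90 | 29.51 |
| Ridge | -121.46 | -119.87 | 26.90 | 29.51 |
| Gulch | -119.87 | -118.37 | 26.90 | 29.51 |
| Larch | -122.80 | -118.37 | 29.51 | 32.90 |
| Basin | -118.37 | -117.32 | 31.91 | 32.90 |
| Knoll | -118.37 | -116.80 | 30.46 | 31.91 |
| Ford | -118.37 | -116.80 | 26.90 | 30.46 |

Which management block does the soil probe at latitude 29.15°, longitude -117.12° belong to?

The point has longitude = -117.12 and latitude = 29.15.
Only Ford satisfies -118.37 ≤ longitude ≤ -116.80 and 26.90 ≤ latitude ≤ 30.46.

Ford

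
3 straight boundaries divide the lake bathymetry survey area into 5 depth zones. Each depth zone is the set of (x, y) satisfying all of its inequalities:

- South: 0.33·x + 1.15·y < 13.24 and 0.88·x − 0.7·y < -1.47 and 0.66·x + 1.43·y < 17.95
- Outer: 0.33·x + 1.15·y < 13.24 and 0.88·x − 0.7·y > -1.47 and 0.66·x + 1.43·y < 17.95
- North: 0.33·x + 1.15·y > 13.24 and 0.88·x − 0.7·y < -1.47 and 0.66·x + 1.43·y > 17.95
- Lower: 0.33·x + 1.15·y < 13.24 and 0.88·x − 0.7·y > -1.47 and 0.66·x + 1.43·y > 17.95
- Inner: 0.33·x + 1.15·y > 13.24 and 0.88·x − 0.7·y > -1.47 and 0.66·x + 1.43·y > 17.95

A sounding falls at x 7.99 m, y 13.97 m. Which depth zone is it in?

0.33·7.99 + 1.15·13.97 = 18.702, which is > 13.24
0.88·7.99 − 0.7·13.97 = -2.748, which is < -1.47
0.66·7.99 + 1.43·13.97 = 25.251, which is > 17.95
This sign pattern matches North.

North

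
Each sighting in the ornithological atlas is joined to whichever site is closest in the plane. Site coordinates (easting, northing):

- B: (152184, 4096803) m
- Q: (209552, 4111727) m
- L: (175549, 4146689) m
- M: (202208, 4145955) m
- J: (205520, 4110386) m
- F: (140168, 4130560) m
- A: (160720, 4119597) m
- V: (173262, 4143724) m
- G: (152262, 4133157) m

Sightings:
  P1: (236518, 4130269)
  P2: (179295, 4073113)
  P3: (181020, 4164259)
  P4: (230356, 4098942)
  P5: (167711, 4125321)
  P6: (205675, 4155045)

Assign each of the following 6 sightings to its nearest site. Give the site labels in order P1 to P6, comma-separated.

Q, B, L, Q, A, M

P1 → Q (d²=1070970920.00)
P2 → B (d²=1296222421.00)
P3 → L (d²=338636741.00)
P4 → Q (d²=596262641.00)
P5 → A (d²=81638257.00)
P6 → M (d²=94648189.00)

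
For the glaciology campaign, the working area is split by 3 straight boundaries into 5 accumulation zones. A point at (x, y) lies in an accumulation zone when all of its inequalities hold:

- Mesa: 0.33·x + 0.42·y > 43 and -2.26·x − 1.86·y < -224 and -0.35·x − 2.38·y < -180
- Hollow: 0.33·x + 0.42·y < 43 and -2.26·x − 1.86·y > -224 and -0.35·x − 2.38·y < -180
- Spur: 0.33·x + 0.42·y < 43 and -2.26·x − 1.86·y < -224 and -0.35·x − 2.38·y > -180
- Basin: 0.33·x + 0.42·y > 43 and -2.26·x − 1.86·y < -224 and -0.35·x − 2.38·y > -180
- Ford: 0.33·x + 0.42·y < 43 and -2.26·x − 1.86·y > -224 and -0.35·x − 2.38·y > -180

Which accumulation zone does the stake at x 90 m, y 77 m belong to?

0.33·90 + 0.42·77 = 62.040, which is > 43
-2.26·90 − 1.86·77 = -346.620, which is < -224
-0.35·90 − 2.38·77 = -214.760, which is < -180
This sign pattern matches Mesa.

Mesa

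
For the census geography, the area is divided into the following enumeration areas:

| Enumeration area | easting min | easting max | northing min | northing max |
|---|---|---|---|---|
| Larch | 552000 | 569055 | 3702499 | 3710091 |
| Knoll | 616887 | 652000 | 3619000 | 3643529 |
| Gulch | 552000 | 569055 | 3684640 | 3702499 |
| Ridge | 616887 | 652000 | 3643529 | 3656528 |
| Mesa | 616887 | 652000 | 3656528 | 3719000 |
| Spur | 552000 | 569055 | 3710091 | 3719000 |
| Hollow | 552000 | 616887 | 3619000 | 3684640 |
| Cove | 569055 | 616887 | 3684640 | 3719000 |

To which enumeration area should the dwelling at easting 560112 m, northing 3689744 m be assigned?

The point has easting = 560112 and northing = 3689744.
Only Gulch satisfies 552000 ≤ easting ≤ 569055 and 3684640 ≤ northing ≤ 3702499.

Gulch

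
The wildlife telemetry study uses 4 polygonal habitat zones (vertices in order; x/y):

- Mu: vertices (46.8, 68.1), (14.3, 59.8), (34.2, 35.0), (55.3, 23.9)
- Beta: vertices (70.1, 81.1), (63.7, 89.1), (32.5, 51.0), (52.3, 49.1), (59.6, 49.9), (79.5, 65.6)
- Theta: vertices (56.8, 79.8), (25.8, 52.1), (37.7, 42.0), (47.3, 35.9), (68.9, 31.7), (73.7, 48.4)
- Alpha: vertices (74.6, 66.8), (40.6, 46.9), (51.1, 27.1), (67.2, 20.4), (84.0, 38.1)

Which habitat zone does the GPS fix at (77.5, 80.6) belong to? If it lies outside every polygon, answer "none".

none

Cast a ray rightward from (77.5, 80.6). For each polygon, the edges (by vertex number in listed order) whose endpoints lie on opposite sides of y = 80.6, where each meets that height, and whether that is right or left of the point:
Mu: no edge straddles that height → 0 crossings.
Beta: 2–3 at x≈56.74 (left), 6–1 at x≈70.40 (left) → 0 crossings.
Theta: no edge straddles that height → 0 crossings.
Alpha: no edge straddles that height → 0 crossings.
All counts are even, so the point lies outside every listed polygon.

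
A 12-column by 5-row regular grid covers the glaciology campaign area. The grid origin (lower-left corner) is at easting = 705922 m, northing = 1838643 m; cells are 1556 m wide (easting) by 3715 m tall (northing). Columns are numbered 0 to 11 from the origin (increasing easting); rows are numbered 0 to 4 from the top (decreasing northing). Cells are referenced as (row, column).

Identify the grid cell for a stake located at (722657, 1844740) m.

(3, 10)

Column index: ⌊(722657 − 705922) / 1556⌋ = ⌊10.755⌋ = 10
Row offset from origin: ⌊(1844740 − 1838643) / 3715⌋ = ⌊1.641⌋ = 1 → row 3 (counted from top)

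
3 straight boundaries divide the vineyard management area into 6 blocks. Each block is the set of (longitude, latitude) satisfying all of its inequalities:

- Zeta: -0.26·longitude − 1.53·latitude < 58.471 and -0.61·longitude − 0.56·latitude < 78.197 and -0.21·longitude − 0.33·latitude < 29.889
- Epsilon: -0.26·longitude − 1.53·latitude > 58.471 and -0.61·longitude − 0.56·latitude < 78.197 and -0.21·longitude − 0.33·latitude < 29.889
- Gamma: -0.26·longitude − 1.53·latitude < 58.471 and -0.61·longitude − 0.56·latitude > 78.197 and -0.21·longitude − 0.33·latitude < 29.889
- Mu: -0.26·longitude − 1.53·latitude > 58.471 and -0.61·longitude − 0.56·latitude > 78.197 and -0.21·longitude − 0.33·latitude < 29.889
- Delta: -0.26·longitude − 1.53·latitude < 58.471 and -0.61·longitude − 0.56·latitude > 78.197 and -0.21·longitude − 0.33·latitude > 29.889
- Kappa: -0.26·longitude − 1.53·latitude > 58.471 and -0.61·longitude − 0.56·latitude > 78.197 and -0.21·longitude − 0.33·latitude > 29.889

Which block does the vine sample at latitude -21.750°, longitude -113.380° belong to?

-0.26·-113.380 − 1.53·-21.750 = 62.756, which is > 58.471
-0.61·-113.380 − 0.56·-21.750 = 81.342, which is > 78.197
-0.21·-113.380 − 0.33·-21.750 = 30.987, which is > 29.889
This sign pattern matches Kappa.

Kappa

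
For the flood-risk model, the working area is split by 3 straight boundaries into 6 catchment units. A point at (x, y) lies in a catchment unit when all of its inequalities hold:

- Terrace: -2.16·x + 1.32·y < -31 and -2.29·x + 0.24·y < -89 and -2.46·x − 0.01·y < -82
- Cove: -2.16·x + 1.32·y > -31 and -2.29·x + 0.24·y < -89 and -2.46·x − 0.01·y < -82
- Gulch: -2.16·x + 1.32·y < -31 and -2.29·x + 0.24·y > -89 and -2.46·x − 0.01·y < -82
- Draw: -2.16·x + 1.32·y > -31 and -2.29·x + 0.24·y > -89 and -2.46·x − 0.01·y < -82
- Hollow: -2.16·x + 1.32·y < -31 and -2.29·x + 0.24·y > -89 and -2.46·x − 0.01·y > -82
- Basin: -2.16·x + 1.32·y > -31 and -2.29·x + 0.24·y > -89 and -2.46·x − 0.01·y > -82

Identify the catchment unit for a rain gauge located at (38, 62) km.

-2.16·38 + 1.32·62 = -0.240, which is > -31
-2.29·38 + 0.24·62 = -72.140, which is > -89
-2.46·38 − 0.01·62 = -94.100, which is < -82
This sign pattern matches Draw.

Draw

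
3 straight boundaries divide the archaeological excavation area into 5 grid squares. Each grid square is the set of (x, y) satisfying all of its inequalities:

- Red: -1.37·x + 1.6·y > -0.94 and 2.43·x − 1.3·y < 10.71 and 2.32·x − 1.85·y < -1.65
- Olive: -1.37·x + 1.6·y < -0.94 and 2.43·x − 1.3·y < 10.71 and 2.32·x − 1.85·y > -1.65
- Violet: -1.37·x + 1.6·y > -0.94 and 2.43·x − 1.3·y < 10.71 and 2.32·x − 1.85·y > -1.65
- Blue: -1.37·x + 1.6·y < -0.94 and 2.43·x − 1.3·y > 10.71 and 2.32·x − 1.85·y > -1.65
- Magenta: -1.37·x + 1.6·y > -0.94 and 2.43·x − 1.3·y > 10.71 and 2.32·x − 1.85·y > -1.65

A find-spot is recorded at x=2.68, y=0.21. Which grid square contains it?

Olive

-1.37·2.68 + 1.6·0.21 = -3.336, which is < -0.94
2.43·2.68 − 1.3·0.21 = 6.239, which is < 10.71
2.32·2.68 − 1.85·0.21 = 5.829, which is > -1.65
This sign pattern matches Olive.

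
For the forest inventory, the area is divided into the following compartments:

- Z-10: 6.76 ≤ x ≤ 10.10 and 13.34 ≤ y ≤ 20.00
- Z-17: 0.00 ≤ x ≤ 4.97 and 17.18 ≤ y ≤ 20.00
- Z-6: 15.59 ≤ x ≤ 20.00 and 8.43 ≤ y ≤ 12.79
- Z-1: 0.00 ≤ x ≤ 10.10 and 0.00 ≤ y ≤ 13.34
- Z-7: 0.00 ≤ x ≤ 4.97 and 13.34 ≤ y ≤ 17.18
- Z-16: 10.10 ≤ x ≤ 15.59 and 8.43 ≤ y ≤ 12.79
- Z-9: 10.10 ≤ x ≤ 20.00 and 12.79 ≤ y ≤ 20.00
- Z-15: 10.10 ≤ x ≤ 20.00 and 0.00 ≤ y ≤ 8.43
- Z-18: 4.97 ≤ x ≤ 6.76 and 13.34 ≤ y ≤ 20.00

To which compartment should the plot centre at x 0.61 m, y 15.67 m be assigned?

Z-7

The point has x = 0.61 and y = 15.67.
Only Z-7 satisfies 0.00 ≤ x ≤ 4.97 and 13.34 ≤ y ≤ 17.18.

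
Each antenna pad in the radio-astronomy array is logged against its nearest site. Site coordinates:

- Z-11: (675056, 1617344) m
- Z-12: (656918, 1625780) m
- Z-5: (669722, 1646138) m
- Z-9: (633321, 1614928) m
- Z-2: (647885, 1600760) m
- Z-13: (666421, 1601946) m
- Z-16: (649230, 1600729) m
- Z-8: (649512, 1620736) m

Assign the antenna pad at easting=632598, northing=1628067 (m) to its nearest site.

Squared distances to each site:
Z-11: 1917664493.000; Z-12: 596692769.000; Z-5: 1704752417.000; Z-9: 173156050.000; Z-2: 979364618.000; Z-13: 1826301970.000; Z-16: 1023989668.000; Z-8: 339826957.000.
Minimum at Z-9.

Z-9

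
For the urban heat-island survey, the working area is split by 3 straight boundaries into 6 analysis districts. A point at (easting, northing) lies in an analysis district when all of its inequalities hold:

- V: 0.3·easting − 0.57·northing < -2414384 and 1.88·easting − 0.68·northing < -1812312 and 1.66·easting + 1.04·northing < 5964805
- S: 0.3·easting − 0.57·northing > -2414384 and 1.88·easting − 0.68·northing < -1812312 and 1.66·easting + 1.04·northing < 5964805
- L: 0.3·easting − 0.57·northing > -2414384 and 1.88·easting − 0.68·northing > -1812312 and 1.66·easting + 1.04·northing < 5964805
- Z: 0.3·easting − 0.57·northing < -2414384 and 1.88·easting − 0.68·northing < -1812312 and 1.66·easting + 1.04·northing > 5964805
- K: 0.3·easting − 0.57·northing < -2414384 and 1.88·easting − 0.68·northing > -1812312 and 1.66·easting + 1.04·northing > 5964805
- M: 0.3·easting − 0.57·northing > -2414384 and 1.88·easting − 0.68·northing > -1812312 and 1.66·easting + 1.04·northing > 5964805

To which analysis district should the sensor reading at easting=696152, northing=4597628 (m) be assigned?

S

0.3·696152 − 0.57·4597628 = -2411802.360, which is > -2414384
1.88·696152 − 0.68·4597628 = -1817621.280, which is < -1812312
1.66·696152 + 1.04·4597628 = 5937145.440, which is < 5964805
This sign pattern matches S.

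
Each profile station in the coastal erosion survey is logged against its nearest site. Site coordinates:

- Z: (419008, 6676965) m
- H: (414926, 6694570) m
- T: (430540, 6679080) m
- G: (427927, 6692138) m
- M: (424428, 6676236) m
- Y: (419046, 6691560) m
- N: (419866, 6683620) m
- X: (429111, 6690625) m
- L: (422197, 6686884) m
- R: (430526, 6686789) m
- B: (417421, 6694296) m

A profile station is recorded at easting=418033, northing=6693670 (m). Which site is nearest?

Squared distances to each site:
Z: 280007650.000; H: 10463449.000; T: 369293149.000; G: 100238260.000; M: 344840381.000; Y: 5478269.000; N: 104362389.000; X: 131994109.000; L: 63388692.000; R: 203423210.000; B: 766420.000.
Minimum at B.

B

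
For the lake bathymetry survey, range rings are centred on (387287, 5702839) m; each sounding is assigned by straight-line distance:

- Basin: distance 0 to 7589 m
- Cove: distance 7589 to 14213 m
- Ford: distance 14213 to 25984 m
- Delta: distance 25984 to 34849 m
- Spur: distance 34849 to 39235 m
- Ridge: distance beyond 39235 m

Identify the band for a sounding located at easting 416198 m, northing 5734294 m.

Distance = √((416198−387287)² + (5734294−5702839)²) = √(835845921.000 + 989417025.000) = 42723.096 m.
39235 ≤ 42723.096 < ∞ → Ridge.

Ridge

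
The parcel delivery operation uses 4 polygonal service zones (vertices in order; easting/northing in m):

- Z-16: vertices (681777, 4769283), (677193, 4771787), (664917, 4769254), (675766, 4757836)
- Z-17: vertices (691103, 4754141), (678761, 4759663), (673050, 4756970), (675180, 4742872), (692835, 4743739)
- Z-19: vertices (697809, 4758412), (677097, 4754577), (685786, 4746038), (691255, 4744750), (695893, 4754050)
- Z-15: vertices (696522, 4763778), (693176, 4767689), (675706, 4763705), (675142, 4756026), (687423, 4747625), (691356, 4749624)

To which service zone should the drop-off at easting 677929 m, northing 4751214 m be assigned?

Cast a ray rightward from (677929, 4751214). For each polygon, the edges (by vertex number in listed order) whose endpoints lie on opposite sides of northing = 4751214, where each meets that height, and whether that is right or left of the point:
Z-16: no edge straddles that height → 0 crossings.
Z-17: 3–4 at easting≈673919.6 (left), 5–1 at easting≈691590.4 (right) → 1 crossing.
Z-19: 2–3 at easting≈680519.1 (right), 4–5 at easting≈694478.7 (right) → 2 crossings.
Z-15: 4–5 at easting≈682176.4 (right), 6–1 at easting≈691936.3 (right) → 2 crossings.
Only Z-17 has an odd count, so the point is inside Z-17.

Z-17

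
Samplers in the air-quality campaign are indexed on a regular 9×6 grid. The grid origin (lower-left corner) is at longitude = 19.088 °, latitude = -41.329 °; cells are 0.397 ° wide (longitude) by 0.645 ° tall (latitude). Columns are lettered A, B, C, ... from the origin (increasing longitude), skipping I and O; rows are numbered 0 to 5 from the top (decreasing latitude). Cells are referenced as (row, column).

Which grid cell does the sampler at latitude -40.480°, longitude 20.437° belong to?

(4, D)

Column index: ⌊(20.437 − 19.088) / 0.397⌋ = ⌊3.398⌋ = 3 → column D
Row offset from origin: ⌊(-40.480 − -41.329) / 0.645⌋ = ⌊1.316⌋ = 1 → row 4 (counted from top)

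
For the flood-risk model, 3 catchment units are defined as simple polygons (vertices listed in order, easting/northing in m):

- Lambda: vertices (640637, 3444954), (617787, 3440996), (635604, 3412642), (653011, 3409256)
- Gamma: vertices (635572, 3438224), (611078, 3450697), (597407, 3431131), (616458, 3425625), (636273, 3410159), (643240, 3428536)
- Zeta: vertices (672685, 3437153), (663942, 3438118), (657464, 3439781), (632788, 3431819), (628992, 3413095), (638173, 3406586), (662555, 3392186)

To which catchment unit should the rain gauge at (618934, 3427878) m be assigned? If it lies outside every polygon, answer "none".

Gamma

Cast a ray rightward from (618934, 3427878). For each polygon, the edges (by vertex number in listed order) whose endpoints lie on opposite sides of northing = 3427878, where each meets that height, and whether that is right or left of the point:
Lambda: 2–3 at easting≈626030.0 (right), 4–1 at easting≈646556.1 (right) → 2 crossings.
Gamma: 3–4 at easting≈608662.5 (left), 5–6 at easting≈642990.5 (right) → 1 crossing.
Zeta: 4–5 at easting≈631989.0 (right), 7–1 at easting≈670595.6 (right) → 2 crossings.
Only Gamma has an odd count, so the point is inside Gamma.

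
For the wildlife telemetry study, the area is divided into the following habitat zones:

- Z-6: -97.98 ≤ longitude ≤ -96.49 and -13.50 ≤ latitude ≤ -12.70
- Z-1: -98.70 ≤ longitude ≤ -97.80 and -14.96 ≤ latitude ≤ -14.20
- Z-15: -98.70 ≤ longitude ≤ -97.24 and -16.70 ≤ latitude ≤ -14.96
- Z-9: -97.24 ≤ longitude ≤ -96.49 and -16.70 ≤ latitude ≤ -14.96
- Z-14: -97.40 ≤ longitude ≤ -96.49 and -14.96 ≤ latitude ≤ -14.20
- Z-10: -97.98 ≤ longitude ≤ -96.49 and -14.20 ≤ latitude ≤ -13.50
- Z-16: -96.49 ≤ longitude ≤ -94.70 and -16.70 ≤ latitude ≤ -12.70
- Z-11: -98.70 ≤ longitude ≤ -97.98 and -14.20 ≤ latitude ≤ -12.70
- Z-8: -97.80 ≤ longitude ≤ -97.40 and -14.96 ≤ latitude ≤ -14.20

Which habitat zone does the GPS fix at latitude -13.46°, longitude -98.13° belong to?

The point has longitude = -98.13 and latitude = -13.46.
Only Z-11 satisfies -98.70 ≤ longitude ≤ -97.98 and -14.20 ≤ latitude ≤ -12.70.

Z-11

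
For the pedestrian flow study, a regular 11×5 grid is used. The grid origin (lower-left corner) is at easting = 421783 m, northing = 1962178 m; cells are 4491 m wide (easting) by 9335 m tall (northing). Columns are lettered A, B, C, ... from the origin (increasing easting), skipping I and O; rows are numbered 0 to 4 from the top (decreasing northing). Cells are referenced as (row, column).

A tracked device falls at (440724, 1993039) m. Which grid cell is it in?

(1, E)

Column index: ⌊(440724 − 421783) / 4491⌋ = ⌊4.218⌋ = 4 → column E
Row offset from origin: ⌊(1993039 − 1962178) / 9335⌋ = ⌊3.306⌋ = 3 → row 1 (counted from top)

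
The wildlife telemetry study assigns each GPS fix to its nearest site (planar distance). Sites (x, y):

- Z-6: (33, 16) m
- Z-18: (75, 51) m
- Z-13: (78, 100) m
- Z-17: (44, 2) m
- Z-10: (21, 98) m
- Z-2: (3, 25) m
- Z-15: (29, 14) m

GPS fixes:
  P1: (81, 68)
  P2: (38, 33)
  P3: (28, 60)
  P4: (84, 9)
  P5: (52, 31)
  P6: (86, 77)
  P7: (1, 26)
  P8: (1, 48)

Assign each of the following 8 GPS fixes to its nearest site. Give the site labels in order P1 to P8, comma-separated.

P1 → Z-18 (d²=325.00)
P2 → Z-6 (d²=314.00)
P3 → Z-10 (d²=1493.00)
P4 → Z-17 (d²=1649.00)
P5 → Z-6 (d²=586.00)
P6 → Z-13 (d²=593.00)
P7 → Z-2 (d²=5.00)
P8 → Z-2 (d²=533.00)

Z-18, Z-6, Z-10, Z-17, Z-6, Z-13, Z-2, Z-2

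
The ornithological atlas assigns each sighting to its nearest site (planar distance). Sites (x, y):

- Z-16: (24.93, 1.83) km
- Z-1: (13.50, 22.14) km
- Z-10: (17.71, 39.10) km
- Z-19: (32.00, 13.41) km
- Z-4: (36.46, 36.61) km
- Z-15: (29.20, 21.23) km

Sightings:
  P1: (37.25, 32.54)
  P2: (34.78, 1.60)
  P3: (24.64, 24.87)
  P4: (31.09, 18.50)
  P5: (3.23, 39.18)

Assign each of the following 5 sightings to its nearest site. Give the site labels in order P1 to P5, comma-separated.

P1 → Z-4 (d²=17.19)
P2 → Z-16 (d²=97.08)
P3 → Z-15 (d²=34.04)
P4 → Z-15 (d²=11.03)
P5 → Z-10 (d²=209.68)

Z-4, Z-16, Z-15, Z-15, Z-10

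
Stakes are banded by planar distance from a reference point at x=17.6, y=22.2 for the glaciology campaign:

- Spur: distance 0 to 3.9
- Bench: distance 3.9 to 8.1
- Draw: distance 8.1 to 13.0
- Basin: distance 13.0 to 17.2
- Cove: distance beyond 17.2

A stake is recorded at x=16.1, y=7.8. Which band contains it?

Basin

Distance = √((16.1−17.6)² + (7.8−22.2)²) = √(2.250 + 207.360) = 14.478.
13.0 ≤ 14.478 < 17.2 → Basin.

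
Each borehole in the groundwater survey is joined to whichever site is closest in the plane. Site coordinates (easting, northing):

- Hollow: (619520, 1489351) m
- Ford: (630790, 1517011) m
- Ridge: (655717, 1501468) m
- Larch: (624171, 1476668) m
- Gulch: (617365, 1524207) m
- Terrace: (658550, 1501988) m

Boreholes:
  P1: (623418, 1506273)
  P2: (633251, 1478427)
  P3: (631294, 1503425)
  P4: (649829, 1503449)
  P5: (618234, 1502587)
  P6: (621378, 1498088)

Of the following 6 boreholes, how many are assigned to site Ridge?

1

P1 → Ford
P2 → Larch
P3 → Ford
P4 → Ridge
P5 → Hollow
P6 → Hollow
1 of the 6 goes to Ridge.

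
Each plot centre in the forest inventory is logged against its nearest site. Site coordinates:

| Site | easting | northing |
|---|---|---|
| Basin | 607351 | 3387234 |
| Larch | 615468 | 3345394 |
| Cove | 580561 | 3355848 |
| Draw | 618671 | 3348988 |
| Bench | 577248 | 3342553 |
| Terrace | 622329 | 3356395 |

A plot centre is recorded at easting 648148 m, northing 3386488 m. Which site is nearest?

Terrace

Squared distances to each site:
Basin: 1664951725.000; Larch: 2756699236.000; Cove: 5506812169.000; Draw: 2275143529.000; Bench: 6957094225.000; Terrace: 1572209410.000.
Minimum at Terrace.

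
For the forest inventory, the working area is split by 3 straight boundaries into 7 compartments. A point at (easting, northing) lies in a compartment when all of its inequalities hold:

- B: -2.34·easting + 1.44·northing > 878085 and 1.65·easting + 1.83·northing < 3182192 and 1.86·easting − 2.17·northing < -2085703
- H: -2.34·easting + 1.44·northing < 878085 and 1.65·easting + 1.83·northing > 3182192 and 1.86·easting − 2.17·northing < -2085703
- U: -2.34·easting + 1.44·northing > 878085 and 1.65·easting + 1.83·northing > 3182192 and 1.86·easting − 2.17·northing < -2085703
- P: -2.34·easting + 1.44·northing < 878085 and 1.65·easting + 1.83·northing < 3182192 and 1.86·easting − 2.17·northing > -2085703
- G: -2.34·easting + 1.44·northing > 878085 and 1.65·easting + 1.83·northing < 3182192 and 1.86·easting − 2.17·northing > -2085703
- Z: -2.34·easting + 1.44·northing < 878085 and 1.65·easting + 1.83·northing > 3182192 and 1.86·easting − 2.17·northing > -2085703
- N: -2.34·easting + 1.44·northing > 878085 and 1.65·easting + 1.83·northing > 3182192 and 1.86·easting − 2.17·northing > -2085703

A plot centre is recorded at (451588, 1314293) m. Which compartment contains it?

-2.34·451588 + 1.44·1314293 = 835866.000, which is < 878085
1.65·451588 + 1.83·1314293 = 3150276.390, which is < 3182192
1.86·451588 − 2.17·1314293 = -2012062.130, which is > -2085703
This sign pattern matches P.

P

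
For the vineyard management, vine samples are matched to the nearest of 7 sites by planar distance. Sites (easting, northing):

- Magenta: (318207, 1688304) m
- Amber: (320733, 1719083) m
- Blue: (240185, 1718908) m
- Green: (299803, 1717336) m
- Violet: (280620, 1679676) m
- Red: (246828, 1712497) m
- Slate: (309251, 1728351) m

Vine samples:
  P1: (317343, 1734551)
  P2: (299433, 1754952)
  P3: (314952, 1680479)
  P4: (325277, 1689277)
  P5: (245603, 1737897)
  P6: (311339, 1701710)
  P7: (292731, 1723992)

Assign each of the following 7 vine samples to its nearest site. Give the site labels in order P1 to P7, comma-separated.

P1 → Slate (d²=103920464.00)
P2 → Slate (d²=804006325.00)
P3 → Magenta (d²=71825650.00)
P4 → Magenta (d²=50931629.00)
P5 → Blue (d²=389936845.00)
P6 → Magenta (d²=226890260.00)
P7 → Green (d²=94315520.00)

Slate, Slate, Magenta, Magenta, Blue, Magenta, Green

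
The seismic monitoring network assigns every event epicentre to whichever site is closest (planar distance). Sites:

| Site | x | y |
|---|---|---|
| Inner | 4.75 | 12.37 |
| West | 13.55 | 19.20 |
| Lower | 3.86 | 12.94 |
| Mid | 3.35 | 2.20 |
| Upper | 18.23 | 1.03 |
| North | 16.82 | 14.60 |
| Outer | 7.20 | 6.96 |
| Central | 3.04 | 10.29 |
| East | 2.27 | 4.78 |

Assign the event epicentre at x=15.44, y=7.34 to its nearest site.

Upper

Squared distances to each site:
Inner: 139.577; West: 144.232; Lower: 165.456; Mid: 172.588; Upper: 47.600; North: 54.612; Outer: 68.042; Central: 162.462; East: 180.002.
Minimum at Upper.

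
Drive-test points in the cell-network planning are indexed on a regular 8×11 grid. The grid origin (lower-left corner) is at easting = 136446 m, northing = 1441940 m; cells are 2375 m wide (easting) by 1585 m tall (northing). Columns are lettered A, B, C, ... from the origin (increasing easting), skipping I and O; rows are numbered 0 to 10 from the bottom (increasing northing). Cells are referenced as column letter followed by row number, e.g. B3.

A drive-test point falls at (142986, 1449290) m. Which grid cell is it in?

Column index: ⌊(142986 − 136446) / 2375⌋ = ⌊2.754⌋ = 2 → column C
Row offset from origin: ⌊(1449290 − 1441940) / 1585⌋ = ⌊4.637⌋ = 4 → row 4

C4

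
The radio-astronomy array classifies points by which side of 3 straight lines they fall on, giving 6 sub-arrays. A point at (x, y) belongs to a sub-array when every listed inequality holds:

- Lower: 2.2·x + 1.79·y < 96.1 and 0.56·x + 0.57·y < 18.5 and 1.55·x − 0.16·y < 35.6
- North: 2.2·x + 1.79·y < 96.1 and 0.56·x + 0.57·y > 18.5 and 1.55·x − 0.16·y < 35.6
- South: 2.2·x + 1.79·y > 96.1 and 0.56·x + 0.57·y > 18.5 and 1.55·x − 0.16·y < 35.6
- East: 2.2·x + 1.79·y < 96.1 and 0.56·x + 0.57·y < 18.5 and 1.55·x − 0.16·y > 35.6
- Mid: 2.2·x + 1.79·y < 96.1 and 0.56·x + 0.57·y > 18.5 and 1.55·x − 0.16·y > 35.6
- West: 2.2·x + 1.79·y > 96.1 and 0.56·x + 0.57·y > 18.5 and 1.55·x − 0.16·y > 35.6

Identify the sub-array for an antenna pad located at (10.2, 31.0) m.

North

2.2·10.2 + 1.79·31.0 = 77.930, which is < 96.1
0.56·10.2 + 0.57·31.0 = 23.382, which is > 18.5
1.55·10.2 − 0.16·31.0 = 10.850, which is < 35.6
This sign pattern matches North.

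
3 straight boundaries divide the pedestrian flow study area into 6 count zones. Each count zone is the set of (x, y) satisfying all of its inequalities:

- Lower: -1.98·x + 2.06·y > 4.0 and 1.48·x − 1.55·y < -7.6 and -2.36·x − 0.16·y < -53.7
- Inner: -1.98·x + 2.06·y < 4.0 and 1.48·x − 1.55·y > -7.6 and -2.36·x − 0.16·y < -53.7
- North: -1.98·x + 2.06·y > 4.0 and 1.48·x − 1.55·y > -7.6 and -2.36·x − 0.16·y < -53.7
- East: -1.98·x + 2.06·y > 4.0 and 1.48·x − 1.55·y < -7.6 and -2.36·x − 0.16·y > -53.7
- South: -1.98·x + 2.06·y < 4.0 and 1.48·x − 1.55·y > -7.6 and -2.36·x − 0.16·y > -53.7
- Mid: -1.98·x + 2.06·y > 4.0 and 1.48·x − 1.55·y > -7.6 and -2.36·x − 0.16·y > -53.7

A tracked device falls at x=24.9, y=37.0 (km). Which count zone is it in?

Lower

-1.98·24.9 + 2.06·37.0 = 26.918, which is > 4.0
1.48·24.9 − 1.55·37.0 = -20.498, which is < -7.6
-2.36·24.9 − 0.16·37.0 = -64.684, which is < -53.7
This sign pattern matches Lower.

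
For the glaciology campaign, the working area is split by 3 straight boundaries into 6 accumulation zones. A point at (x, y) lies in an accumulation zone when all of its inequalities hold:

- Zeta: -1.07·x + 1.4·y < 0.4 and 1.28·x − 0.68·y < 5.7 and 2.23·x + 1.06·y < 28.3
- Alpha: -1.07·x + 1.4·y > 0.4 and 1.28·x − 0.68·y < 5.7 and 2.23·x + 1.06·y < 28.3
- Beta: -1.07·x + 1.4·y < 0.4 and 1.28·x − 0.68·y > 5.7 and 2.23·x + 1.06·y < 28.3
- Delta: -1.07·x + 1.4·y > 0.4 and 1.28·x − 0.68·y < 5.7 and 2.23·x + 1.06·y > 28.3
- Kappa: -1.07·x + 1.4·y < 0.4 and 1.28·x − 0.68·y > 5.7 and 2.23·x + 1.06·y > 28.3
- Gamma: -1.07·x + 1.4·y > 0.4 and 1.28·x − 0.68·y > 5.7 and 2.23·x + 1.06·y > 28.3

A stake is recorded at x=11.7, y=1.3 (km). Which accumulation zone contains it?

-1.07·11.7 + 1.4·1.3 = -10.699, which is < 0.4
1.28·11.7 − 0.68·1.3 = 14.092, which is > 5.7
2.23·11.7 + 1.06·1.3 = 27.469, which is < 28.3
This sign pattern matches Beta.

Beta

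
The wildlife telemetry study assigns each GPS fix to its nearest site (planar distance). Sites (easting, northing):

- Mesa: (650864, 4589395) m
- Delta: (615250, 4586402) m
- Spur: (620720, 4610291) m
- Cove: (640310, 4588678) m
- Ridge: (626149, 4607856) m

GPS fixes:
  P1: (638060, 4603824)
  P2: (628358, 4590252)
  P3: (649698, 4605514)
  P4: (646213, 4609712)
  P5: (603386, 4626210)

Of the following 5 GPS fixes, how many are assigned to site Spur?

P1 → Ridge
P2 → Cove
P3 → Mesa
P4 → Ridge
P5 → Spur
1 of the 5 goes to Spur.

1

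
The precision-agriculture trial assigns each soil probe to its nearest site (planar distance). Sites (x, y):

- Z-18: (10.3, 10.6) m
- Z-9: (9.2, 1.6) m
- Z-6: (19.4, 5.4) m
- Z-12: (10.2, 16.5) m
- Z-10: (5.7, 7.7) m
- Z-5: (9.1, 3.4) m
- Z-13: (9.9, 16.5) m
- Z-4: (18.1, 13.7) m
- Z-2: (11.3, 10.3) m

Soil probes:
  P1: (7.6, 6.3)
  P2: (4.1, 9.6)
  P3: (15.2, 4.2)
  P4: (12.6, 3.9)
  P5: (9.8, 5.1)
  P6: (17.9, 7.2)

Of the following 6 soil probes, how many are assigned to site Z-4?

P1 → Z-10
P2 → Z-10
P3 → Z-6
P4 → Z-5
P5 → Z-5
P6 → Z-6
0 of the 6 go to Z-4.

0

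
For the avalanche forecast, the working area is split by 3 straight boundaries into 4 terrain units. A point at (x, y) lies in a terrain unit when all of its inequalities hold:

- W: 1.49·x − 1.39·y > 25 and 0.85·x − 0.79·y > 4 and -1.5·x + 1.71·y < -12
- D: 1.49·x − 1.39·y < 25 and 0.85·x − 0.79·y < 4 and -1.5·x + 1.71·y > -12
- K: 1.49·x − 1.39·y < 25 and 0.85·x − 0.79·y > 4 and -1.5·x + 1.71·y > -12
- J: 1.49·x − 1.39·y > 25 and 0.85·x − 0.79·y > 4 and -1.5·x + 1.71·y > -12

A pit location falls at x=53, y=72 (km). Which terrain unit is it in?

D

1.49·53 − 1.39·72 = -21.110, which is < 25
0.85·53 − 0.79·72 = -11.830, which is < 4
-1.5·53 + 1.71·72 = 43.620, which is > -12
This sign pattern matches D.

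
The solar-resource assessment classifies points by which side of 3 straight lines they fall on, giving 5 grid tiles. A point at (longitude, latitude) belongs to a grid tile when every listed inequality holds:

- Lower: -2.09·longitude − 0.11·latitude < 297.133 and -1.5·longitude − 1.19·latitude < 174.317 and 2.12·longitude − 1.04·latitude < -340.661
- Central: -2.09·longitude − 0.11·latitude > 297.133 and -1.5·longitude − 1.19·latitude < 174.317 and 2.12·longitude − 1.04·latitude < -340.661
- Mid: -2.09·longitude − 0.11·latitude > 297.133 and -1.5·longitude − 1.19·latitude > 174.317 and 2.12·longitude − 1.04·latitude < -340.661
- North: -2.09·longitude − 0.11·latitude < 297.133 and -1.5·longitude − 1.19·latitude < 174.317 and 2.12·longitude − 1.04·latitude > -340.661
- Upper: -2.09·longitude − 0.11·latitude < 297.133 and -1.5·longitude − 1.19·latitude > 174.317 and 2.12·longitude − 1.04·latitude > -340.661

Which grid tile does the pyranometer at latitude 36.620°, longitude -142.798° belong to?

Lower

-2.09·-142.798 − 0.11·36.620 = 294.420, which is < 297.133
-1.5·-142.798 − 1.19·36.620 = 170.619, which is < 174.317
2.12·-142.798 − 1.04·36.620 = -340.817, which is < -340.661
This sign pattern matches Lower.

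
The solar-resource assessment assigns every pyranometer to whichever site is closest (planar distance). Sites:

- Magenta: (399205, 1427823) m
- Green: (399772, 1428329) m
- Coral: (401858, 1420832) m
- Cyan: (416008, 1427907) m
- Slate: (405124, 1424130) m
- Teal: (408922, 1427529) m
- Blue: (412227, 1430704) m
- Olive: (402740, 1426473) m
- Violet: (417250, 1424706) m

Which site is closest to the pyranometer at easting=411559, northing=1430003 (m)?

Squared distances to each site:
Magenta: 157373716.000; Green: 141735645.000; Coral: 178216642.000; Cyan: 24186817.000; Slate: 75901354.000; Teal: 13074445.000; Blue: 937625.000; Olive: 90235661.000; Violet: 60445690.000.
Minimum at Blue.

Blue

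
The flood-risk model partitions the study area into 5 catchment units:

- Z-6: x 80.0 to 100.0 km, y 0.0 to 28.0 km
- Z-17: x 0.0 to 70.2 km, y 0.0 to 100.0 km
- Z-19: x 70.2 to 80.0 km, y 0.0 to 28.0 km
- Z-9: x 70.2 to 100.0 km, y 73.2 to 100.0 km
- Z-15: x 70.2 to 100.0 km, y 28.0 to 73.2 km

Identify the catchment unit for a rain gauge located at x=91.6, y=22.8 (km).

Z-6

The point has x = 91.6 and y = 22.8.
Only Z-6 satisfies 80.0 ≤ x ≤ 100.0 and 0.0 ≤ y ≤ 28.0.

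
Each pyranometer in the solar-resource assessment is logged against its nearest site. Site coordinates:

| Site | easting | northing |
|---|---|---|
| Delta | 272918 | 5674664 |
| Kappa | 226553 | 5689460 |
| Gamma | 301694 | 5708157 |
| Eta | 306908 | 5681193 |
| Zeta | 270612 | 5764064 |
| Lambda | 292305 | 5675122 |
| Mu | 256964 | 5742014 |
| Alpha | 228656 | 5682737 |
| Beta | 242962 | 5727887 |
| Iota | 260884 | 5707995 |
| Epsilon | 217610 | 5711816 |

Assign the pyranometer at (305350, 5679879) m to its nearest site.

Squared distances to each site:
Delta: 1079030849.000; Kappa: 6300762770.000; Gamma: 813011620.000; Eta: 4153960.000; Zeta: 8293842869.000; Lambda: 192801074.000; Mu: 6201963221.000; Alpha: 5890137800.000; Beta: 6197030608.000; Iota: 2767734612.000; Epsilon: 8718279569.000.
Minimum at Eta.

Eta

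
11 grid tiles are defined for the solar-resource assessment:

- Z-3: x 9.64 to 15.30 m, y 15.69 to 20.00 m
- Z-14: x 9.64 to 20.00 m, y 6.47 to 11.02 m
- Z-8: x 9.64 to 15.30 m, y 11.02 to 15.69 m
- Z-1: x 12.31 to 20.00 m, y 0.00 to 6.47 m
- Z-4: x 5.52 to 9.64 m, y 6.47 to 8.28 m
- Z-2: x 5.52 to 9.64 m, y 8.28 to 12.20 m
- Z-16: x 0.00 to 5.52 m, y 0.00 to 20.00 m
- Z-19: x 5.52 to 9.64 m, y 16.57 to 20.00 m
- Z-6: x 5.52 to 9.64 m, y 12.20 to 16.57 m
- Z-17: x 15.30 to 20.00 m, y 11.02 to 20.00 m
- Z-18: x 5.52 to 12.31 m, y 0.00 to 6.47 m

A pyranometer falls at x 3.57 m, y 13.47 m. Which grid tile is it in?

The point has x = 3.57 and y = 13.47.
Only Z-16 satisfies 0.00 ≤ x ≤ 5.52 and 0.00 ≤ y ≤ 20.00.

Z-16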